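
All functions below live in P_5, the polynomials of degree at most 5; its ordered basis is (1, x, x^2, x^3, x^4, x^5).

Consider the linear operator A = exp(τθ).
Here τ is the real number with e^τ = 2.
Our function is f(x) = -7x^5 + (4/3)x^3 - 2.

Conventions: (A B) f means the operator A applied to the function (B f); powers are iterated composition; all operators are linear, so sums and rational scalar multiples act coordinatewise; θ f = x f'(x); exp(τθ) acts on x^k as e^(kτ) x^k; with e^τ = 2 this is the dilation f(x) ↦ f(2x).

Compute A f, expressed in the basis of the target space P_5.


exp(τθ) x^k = e^(kτ) x^k; with e^τ = 2 this sends x^k to 2^k x^k
x^3 ↦ 8 x^3
x^5 ↦ 32 x^5
applying this coordinatewise to f: exp(τθ) f = -224x^5 + (32/3)x^3 - 2

the result is g(x) = -224x^5 + (32/3)x^3 - 2


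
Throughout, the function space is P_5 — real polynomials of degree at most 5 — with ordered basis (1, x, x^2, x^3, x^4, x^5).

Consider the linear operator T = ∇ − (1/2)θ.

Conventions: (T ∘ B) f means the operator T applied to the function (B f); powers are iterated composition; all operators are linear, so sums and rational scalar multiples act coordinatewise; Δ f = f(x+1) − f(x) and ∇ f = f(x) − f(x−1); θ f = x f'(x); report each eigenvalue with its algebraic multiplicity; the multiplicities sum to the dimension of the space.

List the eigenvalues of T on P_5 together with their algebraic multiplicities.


image of 1: 0
image of x: -(1/2)x + 1
image of x^2: -x^2 + 2x - 1
image of x^3: -(3/2)x^3 + 3x^2 - 3x + 1
image of x^4: -2x^4 + 4x^3 - 6x^2 + 4x - 1
image of x^5: -(5/2)x^5 + 5x^4 - 10x^3 + 10x^2 - 5x + 1
the matrix is upper triangular; its diagonal is (0, -1/2, -1, -3/2, -2, -5/2)
for a triangular matrix the eigenvalues are the diagonal entries, with algebraic multiplicity their repetition count

λ = -5/2 (multiplicity 1), λ = -2 (multiplicity 1), λ = -3/2 (multiplicity 1), λ = -1 (multiplicity 1), λ = -1/2 (multiplicity 1), λ = 0 (multiplicity 1)


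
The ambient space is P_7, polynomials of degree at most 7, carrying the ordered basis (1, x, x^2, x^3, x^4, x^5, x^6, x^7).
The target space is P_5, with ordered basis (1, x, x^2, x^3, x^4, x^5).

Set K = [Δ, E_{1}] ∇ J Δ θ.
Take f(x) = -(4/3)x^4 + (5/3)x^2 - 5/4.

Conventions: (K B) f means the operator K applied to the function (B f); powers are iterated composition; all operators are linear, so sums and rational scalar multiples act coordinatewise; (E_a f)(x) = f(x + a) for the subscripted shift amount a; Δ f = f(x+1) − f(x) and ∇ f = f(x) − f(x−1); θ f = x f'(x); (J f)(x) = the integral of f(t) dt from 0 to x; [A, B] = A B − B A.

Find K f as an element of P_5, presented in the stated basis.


θ f = -(16/3)x^4 + (10/3)x^2
Δ θ f = -(64/3)x^3 - 32x^2 - (44/3)x - 2
J Δ θ f = -(16/3)x^4 - (32/3)x^3 - (22/3)x^2 - 2x
∇ (J Δ θ) f = -(64/3)x^3 - 4x
E_{1} ∇ (J Δ θ) f = -(64/3)x^3 - 64x^2 - 68x - 76/3
Δ E_{1} ∇ (J Δ θ) f = -64x^2 - 192x - 460/3
Δ ∇ (J Δ θ) f = -64x^2 - 64x - 76/3
E_{1} Δ ∇ (J Δ θ) f = -64x^2 - 192x - 460/3
[Δ, E_{1}] ∇ (J Δ θ) f = 0

the image equals g(x) = 0


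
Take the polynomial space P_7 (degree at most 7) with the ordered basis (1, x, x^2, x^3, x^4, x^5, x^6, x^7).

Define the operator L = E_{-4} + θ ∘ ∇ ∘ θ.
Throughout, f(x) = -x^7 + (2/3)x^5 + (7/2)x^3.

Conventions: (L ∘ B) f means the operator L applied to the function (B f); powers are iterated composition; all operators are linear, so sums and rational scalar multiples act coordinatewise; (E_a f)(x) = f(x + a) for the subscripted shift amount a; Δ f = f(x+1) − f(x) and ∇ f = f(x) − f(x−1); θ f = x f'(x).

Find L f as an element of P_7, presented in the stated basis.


E_{-4} f = -x^7 + 28x^6 - (1006/3)x^5 + (6680/3)x^4 - (53099/6)x^3 + (63106/3)x^2 - (82952/3)x + 46432/3
θ f = -7x^7 + (10/3)x^5 + (21/2)x^3
∇ θ f = -49x^6 + 147x^5 - (685/3)x^4 + (635/3)x^3 - (493/6)x^2 + (5/6)x + 41/6
θ (∇ ∘ θ) f = -294x^6 + 735x^5 - (2740/3)x^4 + 635x^3 - (493/3)x^2 + (5/6)x
(E_{-4} + θ ∘ ∇ ∘ θ) f = -x^7 - 266x^6 + (1199/3)x^5 + (3940/3)x^4 - (49289/6)x^3 + 20871x^2 - (165899/6)x + 46432/3

g(x) = -x^7 - 266x^6 + (1199/3)x^5 + (3940/3)x^4 - (49289/6)x^3 + 20871x^2 - (165899/6)x + 46432/3


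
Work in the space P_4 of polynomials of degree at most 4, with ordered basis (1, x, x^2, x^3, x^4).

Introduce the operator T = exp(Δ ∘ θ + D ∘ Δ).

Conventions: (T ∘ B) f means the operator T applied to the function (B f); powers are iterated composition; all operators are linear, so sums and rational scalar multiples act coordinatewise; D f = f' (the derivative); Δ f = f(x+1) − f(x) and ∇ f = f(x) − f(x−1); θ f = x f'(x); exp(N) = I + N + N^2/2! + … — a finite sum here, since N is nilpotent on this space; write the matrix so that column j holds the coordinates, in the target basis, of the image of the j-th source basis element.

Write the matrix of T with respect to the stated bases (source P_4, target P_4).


the matrix is [[1, 1, 6, 75/2, 326]; [0, 1, 4, 33, 316]; [0, 0, 1, 9, 108]; [0, 0, 0, 1, 16]; [0, 0, 0, 0, 1]] (rows listed top to bottom)

image of 1: 1
image of x: x + 1
image of x^2: x^2 + 4x + 6
image of x^3: x^3 + 9x^2 + 33x + 75/2
image of x^4: x^4 + 16x^3 + 108x^2 + 316x + 326
each image's coordinates form column j of the matrix


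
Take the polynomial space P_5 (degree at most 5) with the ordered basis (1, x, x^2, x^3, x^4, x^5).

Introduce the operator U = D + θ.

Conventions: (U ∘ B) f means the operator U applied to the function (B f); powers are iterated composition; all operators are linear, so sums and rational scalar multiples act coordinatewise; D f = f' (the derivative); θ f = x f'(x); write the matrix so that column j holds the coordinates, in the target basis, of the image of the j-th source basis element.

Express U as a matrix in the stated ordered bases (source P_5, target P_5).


image of 1: 0
image of x: x + 1
image of x^2: 2x^2 + 2x
image of x^3: 3x^3 + 3x^2
image of x^4: 4x^4 + 4x^3
image of x^5: 5x^5 + 5x^4
each image's coordinates form column j of the matrix

the matrix is [[0, 1, 0, 0, 0, 0]; [0, 1, 2, 0, 0, 0]; [0, 0, 2, 3, 0, 0]; [0, 0, 0, 3, 4, 0]; [0, 0, 0, 0, 4, 5]; [0, 0, 0, 0, 0, 5]] (rows listed top to bottom)


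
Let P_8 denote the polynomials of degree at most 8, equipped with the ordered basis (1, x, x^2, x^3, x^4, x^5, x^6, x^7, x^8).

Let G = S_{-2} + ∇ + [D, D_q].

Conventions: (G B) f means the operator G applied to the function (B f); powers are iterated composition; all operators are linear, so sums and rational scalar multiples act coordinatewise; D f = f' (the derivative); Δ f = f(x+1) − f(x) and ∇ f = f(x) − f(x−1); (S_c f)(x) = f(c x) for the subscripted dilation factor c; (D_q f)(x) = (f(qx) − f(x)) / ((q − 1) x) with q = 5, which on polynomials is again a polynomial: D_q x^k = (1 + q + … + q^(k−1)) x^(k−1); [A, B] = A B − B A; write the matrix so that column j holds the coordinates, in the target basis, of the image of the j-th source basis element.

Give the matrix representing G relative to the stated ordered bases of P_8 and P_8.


the matrix is [[1, 1, 3, 1, -1, 1, -1, 1, -1]; [0, -2, 2, 41, 4, -5, 6, -7, 8]; [0, 0, 4, 3, 338, 10, -15, 21, -28]; [0, 0, 0, -8, 4, 2334, 20, -35, 56]; [0, 0, 0, 0, 16, 5, 14829, 35, -70]; [0, 0, 0, 0, 0, -32, 6, 89823, 56]; [0, 0, 0, 0, 0, 0, 64, 7, 527316]; [0, 0, 0, 0, 0, 0, 0, -128, 8]; [0, 0, 0, 0, 0, 0, 0, 0, 256]] (rows listed top to bottom)

image of 1: 1
image of x: -2x + 1
image of x^2: 4x^2 + 2x + 3
image of x^3: -8x^3 + 3x^2 + 41x + 1
image of x^4: 16x^4 + 4x^3 + 338x^2 + 4x - 1
image of x^5: -32x^5 + 5x^4 + 2334x^3 + 10x^2 - 5x + 1
image of x^6: 64x^6 + 6x^5 + 14829x^4 + 20x^3 - 15x^2 + 6x - 1
image of x^7: -128x^7 + 7x^6 + 89823x^5 + 35x^4 - 35x^3 + 21x^2 - 7x + 1
image of x^8: 256x^8 + 8x^7 + 527316x^6 + 56x^5 - 70x^4 + 56x^3 - 28x^2 + 8x - 1
each image's coordinates form column j of the matrix


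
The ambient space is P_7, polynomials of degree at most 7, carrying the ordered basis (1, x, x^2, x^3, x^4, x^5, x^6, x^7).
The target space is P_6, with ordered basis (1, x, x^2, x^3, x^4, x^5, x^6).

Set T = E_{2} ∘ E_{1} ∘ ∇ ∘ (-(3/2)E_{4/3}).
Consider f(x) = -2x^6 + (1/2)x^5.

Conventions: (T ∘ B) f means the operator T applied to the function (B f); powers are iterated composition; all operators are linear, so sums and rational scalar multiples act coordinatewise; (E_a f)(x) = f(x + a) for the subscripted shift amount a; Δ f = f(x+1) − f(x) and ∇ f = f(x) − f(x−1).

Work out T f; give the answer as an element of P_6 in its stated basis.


E_{4/3} f = -2x^6 - (31/2)x^5 - 50x^4 - (2320/27)x^3 - (2240/27)x^2 - (128/3)x - 6656/729
(-(3/2)E_{4/3}) f = 3x^6 + (93/4)x^5 + 75x^4 + (1160/9)x^3 + (1120/9)x^2 + 64x + 3328/243
∇ (-(3/2)E_{4/3}) f = 18x^5 + (285/4)x^4 + (255/2)x^3 + (745/6)x^2 + (2303/36)x + 493/36
E_{1} (∇ ∘ (-(3/2)E_{4/3})) f = 18x^5 + (645/4)x^4 + (1185/2)x^3 + (6685/6)x^2 + (38513/36)x + 5023/12
E_{2} E_{1} (∇ ∘ (-(3/2)E_{4/3})) f = 18x^5 + (1365/4)x^4 + (5205/2)x^3 + (59875/6)x^2 + (692513/36)x + 536791/36

the result is g(x) = 18x^5 + (1365/4)x^4 + (5205/2)x^3 + (59875/6)x^2 + (692513/36)x + 536791/36


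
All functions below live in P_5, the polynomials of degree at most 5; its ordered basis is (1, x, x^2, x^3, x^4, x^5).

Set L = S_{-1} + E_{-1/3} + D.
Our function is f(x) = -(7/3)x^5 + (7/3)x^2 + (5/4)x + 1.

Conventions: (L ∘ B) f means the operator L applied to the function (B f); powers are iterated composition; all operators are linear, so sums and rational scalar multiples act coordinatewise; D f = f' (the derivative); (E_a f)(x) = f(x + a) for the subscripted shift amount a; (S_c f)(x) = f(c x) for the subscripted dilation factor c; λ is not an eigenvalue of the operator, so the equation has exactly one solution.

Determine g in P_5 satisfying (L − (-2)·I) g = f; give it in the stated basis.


the image equals g(x) = -(7/6)x^5 + (35/36)x^4 - (35/54)x^3 + (413/648)x^2 + (809/1944)x + 3563/23328

write g with unknown coordinates in the stated basis and equate coefficients in (L − (-2)·I) g = f
solving from the highest basis element down gives g = -(7/6)x^5 + (35/36)x^4 - (35/54)x^3 + (413/648)x^2 + (809/1944)x + 3563/23328
check: L g = -(35/18)x^4 + (35/27)x^3 + (343/324)x^2 + (203/486)x + 8101/11664
so L g − (-2)·g = -(7/3)x^5 + (7/3)x^2 + (5/4)x + 1 = f ✓


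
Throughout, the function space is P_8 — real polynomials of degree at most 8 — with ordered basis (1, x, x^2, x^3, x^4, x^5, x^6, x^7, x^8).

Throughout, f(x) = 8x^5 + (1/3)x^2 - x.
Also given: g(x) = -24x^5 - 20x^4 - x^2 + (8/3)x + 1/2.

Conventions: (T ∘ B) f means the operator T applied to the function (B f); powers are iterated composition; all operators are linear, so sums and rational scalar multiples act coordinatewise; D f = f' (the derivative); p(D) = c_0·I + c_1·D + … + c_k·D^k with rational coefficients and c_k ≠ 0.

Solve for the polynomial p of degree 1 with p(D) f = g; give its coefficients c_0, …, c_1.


c_0 = -3, c_1 = -1/2

D^0 f = 8x^5 + (1/3)x^2 - x
D^1 f = 40x^4 + (2/3)x - 1
matching coefficients of g against c_0 f + c_1 Df + … from the top degree down determines the c_i
solution: c_0 = -3, c_1 = -1/2


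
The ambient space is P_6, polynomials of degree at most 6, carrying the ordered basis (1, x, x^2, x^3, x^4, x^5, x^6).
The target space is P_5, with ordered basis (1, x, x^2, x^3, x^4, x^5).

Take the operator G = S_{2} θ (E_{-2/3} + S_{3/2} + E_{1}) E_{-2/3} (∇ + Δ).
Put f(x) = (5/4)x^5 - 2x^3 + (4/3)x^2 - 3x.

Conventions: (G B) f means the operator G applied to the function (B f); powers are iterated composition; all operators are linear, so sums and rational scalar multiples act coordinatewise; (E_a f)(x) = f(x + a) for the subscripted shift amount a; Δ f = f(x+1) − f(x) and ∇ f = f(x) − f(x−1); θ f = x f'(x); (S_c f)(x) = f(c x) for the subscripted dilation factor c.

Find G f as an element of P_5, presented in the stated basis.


g(x) = 5650x^4 - 3900x^3 + (6526/3)x^2 - (3100/9)x

∇ f = (25/4)x^4 - (25/2)x^3 + (13/2)x^2 + (29/12)x - 61/12
Δ f = (25/4)x^4 + (25/2)x^3 + (13/2)x^2 + (35/12)x - 29/12
(∇ + Δ) f = (25/2)x^4 + 13x^2 + (16/3)x - 15/2
E_{-2/3} (∇ + Δ) f = (25/2)x^4 - (100/3)x^3 + (139/3)x^2 - (724/27)x - 455/162
E_{-2/3} E_{-2/3} (∇ + Δ) f = (25/2)x^4 - (200/3)x^3 + (439/3)x^2 - (3992/27)x + 7777/162
S_{3/2} E_{-2/3} (∇ + Δ) f = (2025/32)x^4 - (225/2)x^3 + (417/4)x^2 - (362/9)x - 455/162
E_{1} E_{-2/3} (∇ + Δ) f = (25/2)x^4 + (50/3)x^3 + (64/3)x^2 + (428/27)x - 334/81
(E_{-2/3} + S_{3/2} + E_{1}) E_{-2/3} (∇ + Δ) f = (2825/32)x^4 - (325/2)x^3 + (3263/12)x^2 - (1550/9)x + 1109/27
θ (E_{-2/3} + S_{3/2} + E_{1}) E_{-2/3} (∇ + Δ) f = (2825/8)x^4 - (975/2)x^3 + (3263/6)x^2 - (1550/9)x
S_{2} θ (E_{-2/3} + S_{3/2} + E_{1}) E_{-2/3} (∇ + Δ) f = 5650x^4 - 3900x^3 + (6526/3)x^2 - (3100/9)x


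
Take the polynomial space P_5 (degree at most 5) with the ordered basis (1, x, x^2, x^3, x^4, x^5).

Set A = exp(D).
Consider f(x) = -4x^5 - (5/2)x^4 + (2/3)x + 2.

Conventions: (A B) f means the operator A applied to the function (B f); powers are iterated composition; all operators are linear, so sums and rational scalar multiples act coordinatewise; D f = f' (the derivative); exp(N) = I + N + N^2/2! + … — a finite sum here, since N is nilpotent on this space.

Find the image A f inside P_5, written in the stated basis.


order-1 term: -20x^4 - 10x^3 + 2/3
order-2 term: -40x^3 - 15x^2
order-3 term: -40x^2 - 10x
order-4 term: -20x - 5/2
order-5 term: -4
the series for exp(D) f terminates at order 5
exp(D) f = -4x^5 - (45/2)x^4 - 50x^3 - 55x^2 - (88/3)x - 23/6

the image equals g(x) = -4x^5 - (45/2)x^4 - 50x^3 - 55x^2 - (88/3)x - 23/6


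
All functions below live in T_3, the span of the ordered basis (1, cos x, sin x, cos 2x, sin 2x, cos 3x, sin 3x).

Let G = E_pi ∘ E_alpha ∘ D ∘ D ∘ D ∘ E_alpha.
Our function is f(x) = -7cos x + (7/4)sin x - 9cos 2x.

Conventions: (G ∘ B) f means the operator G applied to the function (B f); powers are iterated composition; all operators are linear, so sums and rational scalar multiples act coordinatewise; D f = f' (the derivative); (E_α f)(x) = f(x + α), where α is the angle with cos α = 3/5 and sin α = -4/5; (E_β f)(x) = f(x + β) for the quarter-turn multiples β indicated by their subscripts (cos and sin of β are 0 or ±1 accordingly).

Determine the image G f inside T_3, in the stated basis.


g(x) = -(721/100)cos x - (7/25)sin x - (24192/625)cos 2x + (37944/625)sin 2x

E_alpha f = -(28/5)cos x - (91/20)sin x + (63/25)cos 2x - (216/25)sin 2x
D E_alpha f = -(91/20)cos x + (28/5)sin x - (432/25)cos 2x - (126/25)sin 2x
D D E_alpha f = (28/5)cos x + (91/20)sin x - (252/25)cos 2x + (864/25)sin 2x
D (D ∘ D ∘ E_alpha) f = (91/20)cos x - (28/5)sin x + (1728/25)cos 2x + (504/25)sin 2x
E_alpha D (D ∘ D ∘ E_alpha) f = (721/100)cos x + (7/25)sin x - (24192/625)cos 2x + (37944/625)sin 2x
E_pi E_alpha D (D ∘ D ∘ E_alpha) f = -(721/100)cos x - (7/25)sin x - (24192/625)cos 2x + (37944/625)sin 2x


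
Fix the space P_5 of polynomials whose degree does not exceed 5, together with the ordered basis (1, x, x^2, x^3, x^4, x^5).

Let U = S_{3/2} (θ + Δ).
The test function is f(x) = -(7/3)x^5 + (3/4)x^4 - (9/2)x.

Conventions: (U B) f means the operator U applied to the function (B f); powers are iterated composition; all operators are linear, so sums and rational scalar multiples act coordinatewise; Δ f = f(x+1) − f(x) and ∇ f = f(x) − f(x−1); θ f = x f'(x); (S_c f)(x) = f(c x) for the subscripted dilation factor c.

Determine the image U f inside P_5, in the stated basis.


g(x) = -(2835/32)x^5 - (351/8)x^4 - (549/8)x^3 - (339/8)x^2 - (79/4)x - 73/12

θ f = -(35/3)x^5 + 3x^4 - (9/2)x
Δ f = -(35/3)x^4 - (61/3)x^3 - (113/6)x^2 - (26/3)x - 73/12
(θ + Δ) f = -(35/3)x^5 - (26/3)x^4 - (61/3)x^3 - (113/6)x^2 - (79/6)x - 73/12
S_{3/2} (θ + Δ) f = -(2835/32)x^5 - (351/8)x^4 - (549/8)x^3 - (339/8)x^2 - (79/4)x - 73/12


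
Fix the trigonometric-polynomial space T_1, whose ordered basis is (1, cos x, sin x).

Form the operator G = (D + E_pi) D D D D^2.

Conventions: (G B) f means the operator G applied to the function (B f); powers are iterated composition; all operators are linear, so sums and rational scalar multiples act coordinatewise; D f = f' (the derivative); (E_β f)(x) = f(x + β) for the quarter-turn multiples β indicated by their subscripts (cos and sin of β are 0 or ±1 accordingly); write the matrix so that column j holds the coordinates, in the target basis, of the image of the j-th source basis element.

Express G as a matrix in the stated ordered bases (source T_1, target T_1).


image of 1: 0
image of cos x: -cos x + sin x
image of sin x: -cos x - sin x
each image's coordinates form column j of the matrix

the matrix is [[0, 0, 0]; [0, -1, -1]; [0, 1, -1]] (rows listed top to bottom)


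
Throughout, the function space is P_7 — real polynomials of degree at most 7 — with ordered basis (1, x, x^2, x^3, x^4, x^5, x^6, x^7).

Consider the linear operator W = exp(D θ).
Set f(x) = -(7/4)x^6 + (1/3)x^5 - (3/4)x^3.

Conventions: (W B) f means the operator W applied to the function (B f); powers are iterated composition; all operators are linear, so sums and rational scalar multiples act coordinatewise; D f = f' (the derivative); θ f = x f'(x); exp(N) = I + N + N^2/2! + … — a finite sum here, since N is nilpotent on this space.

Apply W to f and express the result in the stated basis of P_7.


g(x) = -(7/4)x^6 - (188/3)x^5 - (4675/6)x^4 - (49609/12)x^3 - (37027/4)x^2 - (14747/2)x - 2449/2

order-1 term: -63x^5 + (25/3)x^4 - (27/4)x^2
order-2 term: -(1575/2)x^4 + (200/3)x^3 - (27/2)x
order-3 term: -4200x^3 + 200x^2 - 9/2
order-4 term: -9450x^2 + 200x
order-5 term: -7560x + 40
order-6 term: -1260
the series for exp(D θ) f terminates at order 6
exp(D θ) f = -(7/4)x^6 - (188/3)x^5 - (4675/6)x^4 - (49609/12)x^3 - (37027/4)x^2 - (14747/2)x - 2449/2


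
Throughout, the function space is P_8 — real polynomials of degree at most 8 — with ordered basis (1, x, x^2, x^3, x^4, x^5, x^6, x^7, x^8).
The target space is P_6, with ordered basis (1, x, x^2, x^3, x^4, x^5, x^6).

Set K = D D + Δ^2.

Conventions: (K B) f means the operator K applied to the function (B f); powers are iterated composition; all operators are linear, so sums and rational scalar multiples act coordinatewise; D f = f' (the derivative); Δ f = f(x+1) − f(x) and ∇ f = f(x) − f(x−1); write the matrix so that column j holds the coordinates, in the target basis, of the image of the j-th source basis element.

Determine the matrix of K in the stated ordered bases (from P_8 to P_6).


the matrix is [[0, 0, 4, 6, 14, 30, 62, 126, 254]; [0, 0, 0, 12, 24, 70, 180, 434, 1008]; [0, 0, 0, 0, 24, 60, 210, 630, 1736]; [0, 0, 0, 0, 0, 40, 120, 490, 1680]; [0, 0, 0, 0, 0, 0, 60, 210, 980]; [0, 0, 0, 0, 0, 0, 0, 84, 336]; [0, 0, 0, 0, 0, 0, 0, 0, 112]] (rows listed top to bottom)

image of 1: 0
image of x: 0
image of x^2: 4
image of x^3: 12x + 6
image of x^4: 24x^2 + 24x + 14
image of x^5: 40x^3 + 60x^2 + 70x + 30
image of x^6: 60x^4 + 120x^3 + 210x^2 + 180x + 62
image of x^7: 84x^5 + 210x^4 + 490x^3 + 630x^2 + 434x + 126
image of x^8: 112x^6 + 336x^5 + 980x^4 + 1680x^3 + 1736x^2 + 1008x + 254
each image's coordinates form column j of the matrix


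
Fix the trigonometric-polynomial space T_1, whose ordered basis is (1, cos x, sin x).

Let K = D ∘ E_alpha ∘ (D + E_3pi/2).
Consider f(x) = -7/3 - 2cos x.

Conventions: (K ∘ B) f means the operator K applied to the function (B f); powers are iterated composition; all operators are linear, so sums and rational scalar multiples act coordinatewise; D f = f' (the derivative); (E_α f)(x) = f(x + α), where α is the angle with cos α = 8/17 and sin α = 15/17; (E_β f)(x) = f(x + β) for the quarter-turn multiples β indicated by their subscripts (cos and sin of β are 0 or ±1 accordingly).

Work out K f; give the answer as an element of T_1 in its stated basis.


D f = 2sin x
E_3pi/2 f = -7/3 - 2sin x
(D + E_3pi/2) f = -7/3
E_alpha (D + E_3pi/2) f = -7/3
D E_alpha (D + E_3pi/2) f = 0

g(x) = 0


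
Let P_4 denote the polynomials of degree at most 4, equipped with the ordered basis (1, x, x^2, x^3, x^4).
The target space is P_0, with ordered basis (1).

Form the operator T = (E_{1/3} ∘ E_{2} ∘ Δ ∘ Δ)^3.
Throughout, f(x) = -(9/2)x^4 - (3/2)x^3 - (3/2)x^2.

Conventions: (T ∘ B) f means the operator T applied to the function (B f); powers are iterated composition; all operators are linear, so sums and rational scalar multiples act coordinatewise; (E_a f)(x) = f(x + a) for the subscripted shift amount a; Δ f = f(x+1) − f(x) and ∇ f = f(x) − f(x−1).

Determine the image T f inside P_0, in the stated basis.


Δ f = -18x^3 - (63/2)x^2 - (51/2)x - 15/2
Δ Δ f = -54x^2 - 117x - 75
E_{2} Δ Δ f = -54x^2 - 333x - 525
E_{1/3} E_{2} Δ Δ f = -54x^2 - 369x - 642
Δ (E_{1/3} ∘ E_{2} ∘ Δ ∘ Δ) f = -108x - 423
Δ Δ (E_{1/3} ∘ E_{2} ∘ Δ ∘ Δ) f = -108
E_{2} Δ Δ (E_{1/3} ∘ E_{2} ∘ Δ ∘ Δ) f = -108
E_{1/3} E_{2} Δ Δ (E_{1/3} ∘ E_{2} ∘ Δ ∘ Δ) f = -108
Δ (E_{1/3} ∘ E_{2} ∘ Δ ∘ Δ) (E_{1/3} ∘ E_{2} ∘ Δ ∘ Δ) f = 0
Δ Δ (E_{1/3} ∘ E_{2} ∘ Δ ∘ Δ) (E_{1/3} ∘ E_{2} ∘ Δ ∘ Δ) f = 0
E_{2} Δ Δ (E_{1/3} ∘ E_{2} ∘ Δ ∘ Δ) (E_{1/3} ∘ E_{2} ∘ Δ ∘ Δ) f = 0
E_{1/3} E_{2} Δ Δ (E_{1/3} ∘ E_{2} ∘ Δ ∘ Δ) (E_{1/3} ∘ E_{2} ∘ Δ ∘ Δ) f = 0

g(x) = 0


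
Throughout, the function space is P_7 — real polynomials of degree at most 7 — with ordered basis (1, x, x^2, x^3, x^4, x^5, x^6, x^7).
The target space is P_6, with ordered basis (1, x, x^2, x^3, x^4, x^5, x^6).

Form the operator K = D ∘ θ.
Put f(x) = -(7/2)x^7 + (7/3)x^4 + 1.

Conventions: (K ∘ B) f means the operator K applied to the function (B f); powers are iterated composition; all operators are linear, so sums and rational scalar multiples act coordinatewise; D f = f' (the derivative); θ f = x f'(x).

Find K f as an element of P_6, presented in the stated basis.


θ f = -(49/2)x^7 + (28/3)x^4
D θ f = -(343/2)x^6 + (112/3)x^3

g(x) = -(343/2)x^6 + (112/3)x^3


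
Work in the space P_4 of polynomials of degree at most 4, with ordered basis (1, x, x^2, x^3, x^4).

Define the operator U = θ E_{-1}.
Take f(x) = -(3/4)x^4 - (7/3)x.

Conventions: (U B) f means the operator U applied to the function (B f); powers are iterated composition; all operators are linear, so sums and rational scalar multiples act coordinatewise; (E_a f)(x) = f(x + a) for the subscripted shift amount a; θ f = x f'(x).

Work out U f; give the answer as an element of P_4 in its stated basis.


the result is g(x) = -3x^4 + 9x^3 - 9x^2 + (2/3)x

E_{-1} f = -(3/4)x^4 + 3x^3 - (9/2)x^2 + (2/3)x + 19/12
θ E_{-1} f = -3x^4 + 9x^3 - 9x^2 + (2/3)x


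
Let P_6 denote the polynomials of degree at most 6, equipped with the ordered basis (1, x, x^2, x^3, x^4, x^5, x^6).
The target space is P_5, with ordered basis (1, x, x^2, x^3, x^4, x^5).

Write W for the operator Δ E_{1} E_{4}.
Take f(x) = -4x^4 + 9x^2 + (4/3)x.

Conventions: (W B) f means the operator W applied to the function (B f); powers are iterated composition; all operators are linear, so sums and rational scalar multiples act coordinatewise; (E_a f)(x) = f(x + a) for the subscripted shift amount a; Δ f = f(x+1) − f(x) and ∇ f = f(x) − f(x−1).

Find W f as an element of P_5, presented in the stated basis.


E_{4} f = -4x^4 - 64x^3 - 375x^2 - (2852/3)x - 2624/3
E_{1} E_{4} f = -4x^4 - 80x^3 - 591x^2 - (5726/3)x - 6805/3
Δ E_{1} E_{4} f = -16x^3 - 264x^2 - 1438x - 7751/3

g(x) = -16x^3 - 264x^2 - 1438x - 7751/3


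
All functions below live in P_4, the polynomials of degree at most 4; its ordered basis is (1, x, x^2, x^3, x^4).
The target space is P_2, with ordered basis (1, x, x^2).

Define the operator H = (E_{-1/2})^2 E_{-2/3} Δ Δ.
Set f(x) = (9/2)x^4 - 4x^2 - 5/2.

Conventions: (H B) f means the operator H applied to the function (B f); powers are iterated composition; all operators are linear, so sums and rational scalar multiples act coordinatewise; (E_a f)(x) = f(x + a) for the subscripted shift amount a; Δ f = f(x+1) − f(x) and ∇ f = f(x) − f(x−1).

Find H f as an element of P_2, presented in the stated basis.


Δ f = 18x^3 + 27x^2 + 10x + 1/2
Δ Δ f = 54x^2 + 108x + 55
E_{-2/3} (Δ Δ) f = 54x^2 + 36x + 7
E_{-1/2} E_{-2/3} (Δ Δ) f = 54x^2 - 18x + 5/2
E_{-1/2} E_{-1/2} E_{-2/3} (Δ Δ) f = 54x^2 - 72x + 25

the image equals g(x) = 54x^2 - 72x + 25


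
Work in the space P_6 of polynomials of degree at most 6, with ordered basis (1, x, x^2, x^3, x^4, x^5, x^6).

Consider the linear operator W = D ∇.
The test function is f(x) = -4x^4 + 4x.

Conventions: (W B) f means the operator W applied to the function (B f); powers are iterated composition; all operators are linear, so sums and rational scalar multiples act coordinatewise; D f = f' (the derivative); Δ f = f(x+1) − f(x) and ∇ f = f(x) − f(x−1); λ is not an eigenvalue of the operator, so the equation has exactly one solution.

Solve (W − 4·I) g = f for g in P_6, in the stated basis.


write g with unknown coordinates in the stated basis and equate coefficients in (W − 4·I) g = f
solving from the highest basis element down gives g = x^4 + 3x^2 - 4x + 5/2
check: W g = 12x^2 - 12x + 10
so W g − 4·g = -4x^4 + 4x = f ✓

the image equals g(x) = x^4 + 3x^2 - 4x + 5/2


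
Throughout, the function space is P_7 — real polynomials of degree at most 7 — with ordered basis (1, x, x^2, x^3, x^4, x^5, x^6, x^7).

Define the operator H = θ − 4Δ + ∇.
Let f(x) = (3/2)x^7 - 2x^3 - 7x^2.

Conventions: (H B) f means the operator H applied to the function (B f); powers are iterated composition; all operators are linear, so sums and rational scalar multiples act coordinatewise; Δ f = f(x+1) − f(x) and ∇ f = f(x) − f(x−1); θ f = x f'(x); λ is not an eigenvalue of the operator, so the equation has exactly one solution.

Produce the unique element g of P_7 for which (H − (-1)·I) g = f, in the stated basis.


write g with unknown coordinates in the stated basis and equate coefficients in (H − (-1)·I) g = f
solving from the highest basis element down gives g = (3/16)x^7 + (9/16)x^6 + (159/32)x^5 + (873/32)x^4 + (5123/32)x^3 + (78571/96)x^2 + (62243/16)x + 787093/48
check: H g = (21/16)x^7 - (9/16)x^6 - (159/32)x^5 - (873/32)x^4 - (5187/32)x^3 - (79243/96)x^2 - (62243/16)x - 787093/48
so H g − (-1)·g = (3/2)x^7 - 2x^3 - 7x^2 = f ✓

the image equals g(x) = (3/16)x^7 + (9/16)x^6 + (159/32)x^5 + (873/32)x^4 + (5123/32)x^3 + (78571/96)x^2 + (62243/16)x + 787093/48


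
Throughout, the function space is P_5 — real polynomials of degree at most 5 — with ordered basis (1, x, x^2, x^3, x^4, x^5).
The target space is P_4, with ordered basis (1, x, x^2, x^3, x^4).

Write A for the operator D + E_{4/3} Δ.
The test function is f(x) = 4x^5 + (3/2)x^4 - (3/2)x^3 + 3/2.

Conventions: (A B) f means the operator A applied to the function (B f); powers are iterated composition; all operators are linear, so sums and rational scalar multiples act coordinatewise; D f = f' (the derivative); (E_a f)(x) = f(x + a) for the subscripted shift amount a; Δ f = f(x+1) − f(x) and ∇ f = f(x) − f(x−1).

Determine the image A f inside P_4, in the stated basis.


g(x) = 40x^4 + (476/3)x^3 + (1312/3)x^2 + (31057/54)x + 23006/81

D f = 20x^4 + 6x^3 - (9/2)x^2
Δ f = 20x^4 + 46x^3 + (89/2)x^2 + (43/2)x + 4
E_{4/3} Δ f = 20x^4 + (458/3)x^3 + (2651/6)x^2 + (31057/54)x + 23006/81
(D + E_{4/3} Δ) f = 40x^4 + (476/3)x^3 + (1312/3)x^2 + (31057/54)x + 23006/81


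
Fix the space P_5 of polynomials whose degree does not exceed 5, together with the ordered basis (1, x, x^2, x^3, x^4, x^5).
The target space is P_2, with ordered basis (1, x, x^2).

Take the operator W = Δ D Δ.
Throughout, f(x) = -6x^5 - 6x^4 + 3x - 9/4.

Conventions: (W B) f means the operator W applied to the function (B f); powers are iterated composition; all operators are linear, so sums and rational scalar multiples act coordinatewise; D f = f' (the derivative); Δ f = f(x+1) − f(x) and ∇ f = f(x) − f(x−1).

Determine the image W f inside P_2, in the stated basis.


Δ f = -30x^4 - 84x^3 - 96x^2 - 54x - 9
D Δ f = -120x^3 - 252x^2 - 192x - 54
Δ D Δ f = -360x^2 - 864x - 564

the image equals g(x) = -360x^2 - 864x - 564


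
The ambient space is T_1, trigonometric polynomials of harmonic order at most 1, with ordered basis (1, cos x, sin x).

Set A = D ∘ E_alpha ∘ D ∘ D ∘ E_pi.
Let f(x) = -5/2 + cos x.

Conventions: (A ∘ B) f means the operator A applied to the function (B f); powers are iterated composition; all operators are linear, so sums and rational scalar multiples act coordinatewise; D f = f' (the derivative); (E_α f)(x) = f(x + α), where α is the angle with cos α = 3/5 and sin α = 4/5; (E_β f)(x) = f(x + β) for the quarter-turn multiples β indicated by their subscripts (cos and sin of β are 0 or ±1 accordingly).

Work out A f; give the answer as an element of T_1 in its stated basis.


the result is g(x) = -(4/5)cos x - (3/5)sin x

E_pi f = -5/2 - cos x
D E_pi f = sin x
D D E_pi f = cos x
E_alpha (D ∘ D ∘ E_pi) f = (3/5)cos x - (4/5)sin x
D E_alpha (D ∘ D ∘ E_pi) f = -(4/5)cos x - (3/5)sin x


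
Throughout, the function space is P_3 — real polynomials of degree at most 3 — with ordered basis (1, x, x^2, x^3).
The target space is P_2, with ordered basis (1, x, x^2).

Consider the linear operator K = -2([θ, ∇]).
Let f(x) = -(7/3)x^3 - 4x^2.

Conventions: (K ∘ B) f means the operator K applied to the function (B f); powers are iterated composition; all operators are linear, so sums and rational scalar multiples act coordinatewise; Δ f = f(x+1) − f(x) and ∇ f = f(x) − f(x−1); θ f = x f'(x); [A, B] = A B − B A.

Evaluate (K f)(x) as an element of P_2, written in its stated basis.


∇ f = -7x^2 - x + 5/3
θ ∇ f = -14x^2 - x
θ f = -7x^3 - 8x^2
∇ θ f = -21x^2 + 5x + 1
[θ, ∇] f = 7x^2 - 6x - 1
(-2([θ, ∇])) f = -14x^2 + 12x + 2

g(x) = -14x^2 + 12x + 2


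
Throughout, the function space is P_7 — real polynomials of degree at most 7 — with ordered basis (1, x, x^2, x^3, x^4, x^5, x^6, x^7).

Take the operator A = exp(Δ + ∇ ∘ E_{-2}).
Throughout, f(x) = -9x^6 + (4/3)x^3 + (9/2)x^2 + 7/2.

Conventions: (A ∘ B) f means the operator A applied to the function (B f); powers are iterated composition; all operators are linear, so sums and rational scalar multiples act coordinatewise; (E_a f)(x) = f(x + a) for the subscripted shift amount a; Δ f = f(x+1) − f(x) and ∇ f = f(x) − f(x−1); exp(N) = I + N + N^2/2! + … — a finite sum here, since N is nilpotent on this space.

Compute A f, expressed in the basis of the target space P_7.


the result is g(x) = -9x^6 - 108x^5 - (2156/3)x^3 - (17255/2)x^2 + 12762x - 27163/6

order-1 term: -108x^5 + 540x^4 - 3600x^3 + 8648x^2 - 11446x + 17954/3
order-2 term: -540x^4 + 4320x^3 - 28080x^2 + 77776x - 93470
order-3 term: -1440x^3 + 12960x^2 - 69120x + 388832/3
order-4 term: -2160x^2 + 17280x - 54720
order-5 term: -1728x + 8640
order-6 term: -576
the series for exp(Δ + ∇ ∘ E_{-2}) f terminates at order 6
exp(Δ + ∇ ∘ E_{-2}) f = -9x^6 - 108x^5 - (2156/3)x^3 - (17255/2)x^2 + 12762x - 27163/6


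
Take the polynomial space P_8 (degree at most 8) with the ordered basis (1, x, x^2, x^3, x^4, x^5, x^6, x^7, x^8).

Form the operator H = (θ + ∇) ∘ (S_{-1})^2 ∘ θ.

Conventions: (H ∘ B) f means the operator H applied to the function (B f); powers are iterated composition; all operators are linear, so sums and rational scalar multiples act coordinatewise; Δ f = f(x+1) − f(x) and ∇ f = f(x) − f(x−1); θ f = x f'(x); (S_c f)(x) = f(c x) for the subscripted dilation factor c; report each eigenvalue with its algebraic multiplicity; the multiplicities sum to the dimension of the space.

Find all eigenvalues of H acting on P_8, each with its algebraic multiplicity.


image of 1: 0
image of x: x + 1
image of x^2: 4x^2 + 4x - 2
image of x^3: 9x^3 + 9x^2 - 9x + 3
image of x^4: 16x^4 + 16x^3 - 24x^2 + 16x - 4
image of x^5: 25x^5 + 25x^4 - 50x^3 + 50x^2 - 25x + 5
image of x^6: 36x^6 + 36x^5 - 90x^4 + 120x^3 - 90x^2 + 36x - 6
image of x^7: 49x^7 + 49x^6 - 147x^5 + 245x^4 - 245x^3 + 147x^2 - 49x + 7
image of x^8: 64x^8 + 64x^7 - 224x^6 + 448x^5 - 560x^4 + 448x^3 - 224x^2 + 64x - 8
the matrix is upper triangular; its diagonal is (0, 1, 4, 9, 16, 25, 36, 49, 64)
for a triangular matrix the eigenvalues are the diagonal entries, with algebraic multiplicity their repetition count

λ = 0 (multiplicity 1), λ = 1 (multiplicity 1), λ = 4 (multiplicity 1), λ = 9 (multiplicity 1), λ = 16 (multiplicity 1), λ = 25 (multiplicity 1), λ = 36 (multiplicity 1), λ = 49 (multiplicity 1), λ = 64 (multiplicity 1)


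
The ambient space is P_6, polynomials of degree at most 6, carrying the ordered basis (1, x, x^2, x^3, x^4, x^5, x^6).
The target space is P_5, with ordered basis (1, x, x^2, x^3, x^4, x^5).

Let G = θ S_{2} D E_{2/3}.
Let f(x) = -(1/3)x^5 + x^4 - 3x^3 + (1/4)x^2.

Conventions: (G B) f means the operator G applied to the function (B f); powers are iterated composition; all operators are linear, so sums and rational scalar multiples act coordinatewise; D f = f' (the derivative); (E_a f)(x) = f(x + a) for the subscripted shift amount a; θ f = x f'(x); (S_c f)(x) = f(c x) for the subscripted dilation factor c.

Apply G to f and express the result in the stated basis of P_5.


the image equals g(x) = -(320/3)x^4 - (32/3)x^3 - (392/9)x^2 - (1319/81)x

E_{2/3} f = -(1/3)x^5 - (1/9)x^4 - (49/27)x^3 - (1319/324)x^2 - (683/243)x - 455/729
D E_{2/3} f = -(5/3)x^4 - (4/9)x^3 - (49/9)x^2 - (1319/162)x - 683/243
S_{2} D E_{2/3} f = -(80/3)x^4 - (32/9)x^3 - (196/9)x^2 - (1319/81)x - 683/243
θ (S_{2} D) E_{2/3} f = -(320/3)x^4 - (32/3)x^3 - (392/9)x^2 - (1319/81)x


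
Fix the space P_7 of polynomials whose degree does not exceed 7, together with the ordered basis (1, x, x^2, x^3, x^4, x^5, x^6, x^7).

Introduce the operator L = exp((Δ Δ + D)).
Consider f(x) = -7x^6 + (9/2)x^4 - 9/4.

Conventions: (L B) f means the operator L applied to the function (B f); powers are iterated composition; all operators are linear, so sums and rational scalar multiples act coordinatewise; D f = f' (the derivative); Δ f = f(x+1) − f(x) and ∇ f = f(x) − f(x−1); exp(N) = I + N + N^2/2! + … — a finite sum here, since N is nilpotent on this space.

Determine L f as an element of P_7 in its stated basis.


the image equals g(x) = -7x^6 - 42x^5 - (621/2)x^4 - 1802x^3 - 6534x^2 - 14928x - 66159/4

order-1 term: -42x^5 - 210x^4 - 822x^3 - 1416x^2 - 1152x - 371
order-2 term: -105x^4 - 840x^3 - 3753x^2 - 7872x - 6558
order-3 term: -140x^3 - 1260x^2 - 5022x - 7296
order-4 term: -105x^2 - 840x - 4191/2
order-5 term: -42x - 210
order-6 term: -7
the series for exp((Δ Δ + D)) f terminates at order 6
exp((Δ Δ + D)) f = -7x^6 - 42x^5 - (621/2)x^4 - 1802x^3 - 6534x^2 - 14928x - 66159/4


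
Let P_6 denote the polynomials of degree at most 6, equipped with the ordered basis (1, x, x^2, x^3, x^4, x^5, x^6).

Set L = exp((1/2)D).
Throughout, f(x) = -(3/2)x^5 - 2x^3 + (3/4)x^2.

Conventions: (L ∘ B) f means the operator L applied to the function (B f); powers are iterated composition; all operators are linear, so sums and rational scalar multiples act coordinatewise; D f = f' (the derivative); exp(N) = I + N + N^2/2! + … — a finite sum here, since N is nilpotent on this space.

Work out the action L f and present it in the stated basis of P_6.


the result is g(x) = -(3/2)x^5 - (15/4)x^4 - (23/4)x^3 - (33/8)x^2 - (39/32)x - 7/64

order-1 term: -(15/4)x^4 - 3x^2 + (3/4)x
order-2 term: -(15/4)x^3 - (3/2)x + 3/16
order-3 term: -(15/8)x^2 - 1/4
order-4 term: -(15/32)x
order-5 term: -3/64
the series for exp((1/2)D) f terminates at order 5
exp((1/2)D) f = -(3/2)x^5 - (15/4)x^4 - (23/4)x^3 - (33/8)x^2 - (39/32)x - 7/64


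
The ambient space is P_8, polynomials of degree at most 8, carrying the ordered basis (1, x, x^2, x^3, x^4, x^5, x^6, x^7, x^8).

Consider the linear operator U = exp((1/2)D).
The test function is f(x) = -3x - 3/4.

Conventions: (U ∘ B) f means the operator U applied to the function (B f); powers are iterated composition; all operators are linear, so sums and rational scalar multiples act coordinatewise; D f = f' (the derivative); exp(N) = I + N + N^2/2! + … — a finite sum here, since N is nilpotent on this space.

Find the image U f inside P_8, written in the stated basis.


the result is g(x) = -3x - 9/4

order-1 term: -3/2
the series for exp((1/2)D) f terminates at order 1
exp((1/2)D) f = -3x - 9/4


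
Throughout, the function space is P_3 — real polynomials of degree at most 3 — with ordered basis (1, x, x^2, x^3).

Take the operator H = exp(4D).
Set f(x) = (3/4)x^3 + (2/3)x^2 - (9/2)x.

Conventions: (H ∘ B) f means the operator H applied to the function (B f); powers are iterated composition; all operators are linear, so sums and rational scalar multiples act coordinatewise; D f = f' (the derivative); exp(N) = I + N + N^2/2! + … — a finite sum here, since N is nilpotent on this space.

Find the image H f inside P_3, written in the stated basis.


order-1 term: 9x^2 + (16/3)x - 18
order-2 term: 36x + 32/3
order-3 term: 48
the series for exp(4D) f terminates at order 3
exp(4D) f = (3/4)x^3 + (29/3)x^2 + (221/6)x + 122/3

the result is g(x) = (3/4)x^3 + (29/3)x^2 + (221/6)x + 122/3


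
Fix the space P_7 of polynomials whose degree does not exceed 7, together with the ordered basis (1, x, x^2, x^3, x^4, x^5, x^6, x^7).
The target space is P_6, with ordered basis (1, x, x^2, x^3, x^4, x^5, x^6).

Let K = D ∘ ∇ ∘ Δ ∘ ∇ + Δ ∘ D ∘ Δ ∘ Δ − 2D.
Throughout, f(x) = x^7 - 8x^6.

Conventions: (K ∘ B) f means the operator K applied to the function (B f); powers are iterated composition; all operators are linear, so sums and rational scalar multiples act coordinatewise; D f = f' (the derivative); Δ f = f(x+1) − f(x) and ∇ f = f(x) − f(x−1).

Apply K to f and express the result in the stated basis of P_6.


the result is g(x) = -14x^6 + 96x^5 + 1680x^3 - 3240x^2 + 1800x - 5280

∇ f = 7x^6 - 69x^5 + 155x^4 - 195x^3 + 141x^2 - 55x + 9
Δ ∇ f = 42x^5 - 240x^4 + 70x^3 - 240x^2 + 14x - 16
∇ (Δ ∘ ∇) f = 210x^4 - 1380x^3 + 2070x^2 - 1860x + 606
D ∇ (Δ ∘ ∇) f = 840x^3 - 4140x^2 + 4140x - 1860
Δ f = 7x^6 - 27x^5 - 85x^4 - 125x^3 - 99x^2 - 41x - 7
Δ Δ f = 42x^5 - 30x^4 - 470x^3 - 1050x^2 - 1006x - 370
D (Δ ∘ Δ) f = 210x^4 - 120x^3 - 1410x^2 - 2100x - 1006
Δ D (Δ ∘ Δ) f = 840x^3 + 900x^2 - 2340x - 3420
D f = 7x^6 - 48x^5
(-2D) f = -14x^6 + 96x^5
(D ∘ ∇ ∘ Δ ∘ ∇ + Δ ∘ D ∘ Δ ∘ Δ − 2D) f = -14x^6 + 96x^5 + 1680x^3 - 3240x^2 + 1800x - 5280


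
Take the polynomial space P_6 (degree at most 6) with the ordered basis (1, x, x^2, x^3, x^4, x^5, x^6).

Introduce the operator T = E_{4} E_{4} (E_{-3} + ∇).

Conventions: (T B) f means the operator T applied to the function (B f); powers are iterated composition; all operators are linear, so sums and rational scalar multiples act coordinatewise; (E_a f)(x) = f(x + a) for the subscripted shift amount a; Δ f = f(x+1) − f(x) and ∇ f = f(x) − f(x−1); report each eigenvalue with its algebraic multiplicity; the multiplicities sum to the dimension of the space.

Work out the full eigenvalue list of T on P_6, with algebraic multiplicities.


λ = 1 (multiplicity 7)

image of 1: 1
image of x: x + 6
image of x^2: x^2 + 12x + 40
image of x^3: x^3 + 18x^2 + 120x + 294
image of x^4: x^4 + 24x^3 + 240x^2 + 1176x + 2320
image of x^5: x^5 + 30x^4 + 400x^3 + 2940x^2 + 11600x + 19086
image of x^6: x^6 + 36x^5 + 600x^4 + 5880x^3 + 34800x^2 + 114516x + 160120
the matrix is upper triangular; its diagonal is (1, 1, 1, 1, 1, 1, 1)
for a triangular matrix the eigenvalues are the diagonal entries, with algebraic multiplicity their repetition count


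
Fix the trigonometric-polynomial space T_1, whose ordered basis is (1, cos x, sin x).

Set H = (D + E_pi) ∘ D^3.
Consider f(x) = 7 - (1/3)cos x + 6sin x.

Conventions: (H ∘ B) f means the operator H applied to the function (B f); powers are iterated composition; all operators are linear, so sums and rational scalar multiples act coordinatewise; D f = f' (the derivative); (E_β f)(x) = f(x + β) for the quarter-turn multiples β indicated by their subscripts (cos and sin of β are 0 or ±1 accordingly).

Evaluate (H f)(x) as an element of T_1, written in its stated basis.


D f = 6cos x + (1/3)sin x
D D f = (1/3)cos x - 6sin x
D D D f = -6cos x - (1/3)sin x
D D^3 f = -(1/3)cos x + 6sin x
E_pi D^3 f = 6cos x + (1/3)sin x
(D + E_pi) D^3 f = (17/3)cos x + (19/3)sin x

the image equals g(x) = (17/3)cos x + (19/3)sin x
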